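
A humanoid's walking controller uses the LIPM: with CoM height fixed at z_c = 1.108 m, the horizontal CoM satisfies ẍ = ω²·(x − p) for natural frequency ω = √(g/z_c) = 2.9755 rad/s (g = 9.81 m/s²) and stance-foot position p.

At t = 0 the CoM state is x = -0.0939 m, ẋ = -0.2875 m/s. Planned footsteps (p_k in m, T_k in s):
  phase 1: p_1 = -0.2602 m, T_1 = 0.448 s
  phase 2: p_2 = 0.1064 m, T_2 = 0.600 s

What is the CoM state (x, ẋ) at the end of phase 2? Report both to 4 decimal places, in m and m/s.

phase 1: p=-0.2602, T=0.448, ωT=1.333024, cosh=2.028087, sinh=1.764408; start (x,ẋ)=(-0.093900, -0.287500) → end (x,ẋ)=(-0.093411, 0.289999)
phase 2: p=0.1064, T=0.600, ωT=1.785300, cosh=3.064557, sinh=2.896811; start (x,ẋ)=(-0.093411, 0.289999) → end (x,ẋ)=(-0.223601, -0.833539)

x = -0.2236, ẋ = -0.8335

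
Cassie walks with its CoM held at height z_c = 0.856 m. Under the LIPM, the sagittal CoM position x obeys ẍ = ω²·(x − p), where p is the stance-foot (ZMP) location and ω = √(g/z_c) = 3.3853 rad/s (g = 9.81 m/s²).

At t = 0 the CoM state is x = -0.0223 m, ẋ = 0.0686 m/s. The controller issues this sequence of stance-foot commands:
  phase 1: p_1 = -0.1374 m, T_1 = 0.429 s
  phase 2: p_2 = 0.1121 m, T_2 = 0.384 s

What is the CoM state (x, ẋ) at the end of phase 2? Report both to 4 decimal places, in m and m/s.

x = 0.6845, ẋ = 2.1475

phase 1: p=-0.1374, T=0.429, ωT=1.452294, cosh=2.253468, sinh=2.019436; start (x,ẋ)=(-0.022300, 0.068600) → end (x,ẋ)=(0.162896, 0.941457)
phase 2: p=0.1121, T=0.384, ωT=1.299955, cosh=1.970838, sinh=1.698294; start (x,ẋ)=(0.162896, 0.941457) → end (x,ẋ)=(0.684509, 2.147499)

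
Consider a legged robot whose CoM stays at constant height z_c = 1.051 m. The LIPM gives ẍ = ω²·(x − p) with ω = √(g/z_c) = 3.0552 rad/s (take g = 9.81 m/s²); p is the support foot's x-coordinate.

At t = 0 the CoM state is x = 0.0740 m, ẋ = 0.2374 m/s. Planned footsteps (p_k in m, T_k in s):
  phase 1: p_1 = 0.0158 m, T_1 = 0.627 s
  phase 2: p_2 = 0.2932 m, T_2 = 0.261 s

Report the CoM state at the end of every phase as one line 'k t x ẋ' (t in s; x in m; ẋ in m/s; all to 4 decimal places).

1 0.6270 0.4758 1.4143
2 0.8880 0.9465 2.3818

phase 1: p=0.0158, T=0.627, ωT=1.915610, cosh=3.469167, sinh=3.321915; start (x,ẋ)=(0.074000, 0.237400) → end (x,ẋ)=(0.475830, 1.414259)
phase 2: p=0.2932, T=0.261, ωT=0.797407, cosh=1.335137, sinh=0.884641; start (x,ẋ)=(0.475830, 1.414259) → end (x,ẋ)=(0.946539, 2.381834)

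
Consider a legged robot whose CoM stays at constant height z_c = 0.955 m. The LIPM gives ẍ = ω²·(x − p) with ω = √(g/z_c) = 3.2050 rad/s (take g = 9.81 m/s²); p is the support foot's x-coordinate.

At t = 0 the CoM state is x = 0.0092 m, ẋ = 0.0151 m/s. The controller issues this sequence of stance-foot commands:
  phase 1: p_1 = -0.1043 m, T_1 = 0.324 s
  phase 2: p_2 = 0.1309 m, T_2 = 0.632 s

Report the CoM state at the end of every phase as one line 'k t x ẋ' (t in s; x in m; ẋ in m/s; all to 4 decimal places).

1 0.3240 0.0819 0.4734
2 0.9560 0.4921 1.2408

phase 1: p=-0.1043, T=0.324, ωT=1.038420, cosh=1.589382, sinh=1.235368; start (x,ẋ)=(0.009200, 0.015100) → end (x,ẋ)=(0.081915, 0.473387)
phase 2: p=0.1309, T=0.632, ωT=2.025560, cosh=3.856137, sinh=3.724217; start (x,ẋ)=(0.081915, 0.473387) → end (x,ẋ)=(0.492084, 1.240755)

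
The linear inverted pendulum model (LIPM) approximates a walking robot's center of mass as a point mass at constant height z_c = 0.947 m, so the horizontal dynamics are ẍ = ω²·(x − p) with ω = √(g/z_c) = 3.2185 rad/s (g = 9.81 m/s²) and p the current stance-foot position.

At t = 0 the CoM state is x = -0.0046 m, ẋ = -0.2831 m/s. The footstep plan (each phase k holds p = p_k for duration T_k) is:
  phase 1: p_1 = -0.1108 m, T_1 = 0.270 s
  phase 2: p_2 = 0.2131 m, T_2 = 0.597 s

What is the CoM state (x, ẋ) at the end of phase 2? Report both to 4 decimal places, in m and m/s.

x = -0.7624, ẋ = -3.0252

phase 1: p=-0.1108, T=0.270, ωT=0.868995, cosh=1.401943, sinh=0.982570; start (x,ẋ)=(-0.004600, -0.283100) → end (x,ẋ)=(-0.048341, -0.061043)
phase 2: p=0.2131, T=0.597, ωT=1.921444, cosh=3.488607, sinh=3.342212; start (x,ẋ)=(-0.048341, -0.061043) → end (x,ẋ)=(-0.762353, -3.025249)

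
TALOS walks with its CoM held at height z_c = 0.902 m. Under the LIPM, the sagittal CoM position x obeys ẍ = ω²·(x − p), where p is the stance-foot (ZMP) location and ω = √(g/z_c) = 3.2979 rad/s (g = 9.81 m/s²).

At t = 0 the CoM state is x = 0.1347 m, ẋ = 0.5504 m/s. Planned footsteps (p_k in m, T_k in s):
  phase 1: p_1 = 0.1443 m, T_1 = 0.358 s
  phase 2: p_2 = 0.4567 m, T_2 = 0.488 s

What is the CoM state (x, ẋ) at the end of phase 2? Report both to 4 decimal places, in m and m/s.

x = 0.9196, ẋ = 1.7683

phase 1: p=0.1443, T=0.358, ωT=1.180648, cosh=1.781782, sinh=1.474702; start (x,ẋ)=(0.134700, 0.550400) → end (x,ẋ)=(0.373314, 0.934004)
phase 2: p=0.4567, T=0.488, ωT=1.609375, cosh=2.599849, sinh=2.399837; start (x,ẋ)=(0.373314, 0.934004) → end (x,ẋ)=(0.919571, 1.768318)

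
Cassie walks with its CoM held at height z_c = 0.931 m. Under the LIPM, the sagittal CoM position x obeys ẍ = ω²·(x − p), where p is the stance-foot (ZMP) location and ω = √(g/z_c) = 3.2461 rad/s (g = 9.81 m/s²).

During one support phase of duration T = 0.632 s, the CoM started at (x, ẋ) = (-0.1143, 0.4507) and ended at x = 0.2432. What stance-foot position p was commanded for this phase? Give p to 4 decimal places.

ωT = 3.2461·0.632 = 2.051535; cosh(ωT) = 3.954186, sinh(ωT) = 3.825649
x(T) = p + (x₀−p)·cosh(ωT) + (ẋ₀/ω)·sinh(ωT) ⇒ p·(1 − cosh) = x(T) − x₀·cosh − (ẋ₀/ω)·sinh
numerator   = 0.2432 − (-0.1143)·3.954186 − (0.4507/3.2461)·3.825649 = 0.163997
denominator = 1 − 3.954186 = -2.954186
p = 0.163997 / -2.954186 = -0.0555

p = -0.0555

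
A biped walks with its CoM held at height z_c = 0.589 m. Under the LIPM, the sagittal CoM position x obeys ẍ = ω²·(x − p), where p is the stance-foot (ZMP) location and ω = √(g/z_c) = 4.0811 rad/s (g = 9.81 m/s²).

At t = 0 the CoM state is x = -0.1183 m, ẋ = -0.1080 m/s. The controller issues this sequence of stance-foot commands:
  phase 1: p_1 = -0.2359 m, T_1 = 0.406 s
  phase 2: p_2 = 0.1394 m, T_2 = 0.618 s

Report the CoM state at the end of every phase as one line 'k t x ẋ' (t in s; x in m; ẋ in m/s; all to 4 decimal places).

1 0.4060 0.0168 0.9190
2 1.0240 0.7640 2.6632

phase 1: p=-0.2359, T=0.406, ωT=1.656927, cosh=2.716948, sinh=2.526224; start (x,ẋ)=(-0.118300, -0.108000) → end (x,ẋ)=(0.016760, 0.918999)
phase 2: p=0.1394, T=0.618, ωT=2.522120, cosh=6.267630, sinh=6.187341; start (x,ẋ)=(0.016760, 0.918999) → end (x,ẋ)=(0.764032, 2.663154)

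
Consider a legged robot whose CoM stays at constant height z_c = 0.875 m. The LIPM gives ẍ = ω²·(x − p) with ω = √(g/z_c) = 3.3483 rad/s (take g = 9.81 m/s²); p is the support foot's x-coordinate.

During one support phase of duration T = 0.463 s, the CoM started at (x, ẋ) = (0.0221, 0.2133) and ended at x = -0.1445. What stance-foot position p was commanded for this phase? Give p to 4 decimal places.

ωT = 3.3483·0.463 = 1.550263; cosh(ωT) = 2.462451, sinh(ωT) = 2.250258
x(T) = p + (x₀−p)·cosh(ωT) + (ẋ₀/ω)·sinh(ωT) ⇒ p·(1 − cosh) = x(T) − x₀·cosh − (ẋ₀/ω)·sinh
numerator   = -0.1445 − (0.0221)·2.462451 − (0.2133/3.3483)·2.250258 = -0.342271
denominator = 1 − 2.462451 = -1.462451
p = -0.342271 / -1.462451 = 0.2340

p = 0.2340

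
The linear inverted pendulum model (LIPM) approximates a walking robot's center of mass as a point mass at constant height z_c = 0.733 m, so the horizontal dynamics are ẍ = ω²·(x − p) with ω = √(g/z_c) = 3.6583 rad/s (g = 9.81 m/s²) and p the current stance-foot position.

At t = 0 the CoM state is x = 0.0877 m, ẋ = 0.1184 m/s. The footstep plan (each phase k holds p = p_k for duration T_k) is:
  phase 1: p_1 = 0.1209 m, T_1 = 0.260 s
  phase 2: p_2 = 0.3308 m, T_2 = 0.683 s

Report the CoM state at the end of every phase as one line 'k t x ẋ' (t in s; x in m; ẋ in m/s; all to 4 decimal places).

phase 1: p=0.1209, T=0.260, ωT=0.951158, cosh=1.487500, sinh=1.101206; start (x,ẋ)=(0.087700, 0.118400) → end (x,ẋ)=(0.107155, 0.042372)
phase 2: p=0.3308, T=0.683, ωT=2.498619, cosh=6.123939, sinh=6.041741; start (x,ẋ)=(0.107155, 0.042372) → end (x,ẋ)=(-0.968808, -4.683622)

1 0.2600 0.1072 0.0424
2 0.9430 -0.9688 -4.6836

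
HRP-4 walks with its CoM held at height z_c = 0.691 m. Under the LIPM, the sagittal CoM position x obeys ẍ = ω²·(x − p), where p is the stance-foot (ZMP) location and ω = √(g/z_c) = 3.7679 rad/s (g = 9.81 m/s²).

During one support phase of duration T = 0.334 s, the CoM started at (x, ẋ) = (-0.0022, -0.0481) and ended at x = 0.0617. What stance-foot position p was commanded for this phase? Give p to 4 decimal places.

ωT = 3.7679·0.334 = 1.258479; cosh(ωT) = 1.902074, sinh(ωT) = 1.617988
x(T) = p + (x₀−p)·cosh(ωT) + (ẋ₀/ω)·sinh(ωT) ⇒ p·(1 − cosh) = x(T) − x₀·cosh − (ẋ₀/ω)·sinh
numerator   = 0.0617 − (-0.0022)·1.902074 − (-0.0481/3.7679)·1.617988 = 0.086539
denominator = 1 − 1.902074 = -0.902074
p = 0.086539 / -0.902074 = -0.0959

p = -0.0959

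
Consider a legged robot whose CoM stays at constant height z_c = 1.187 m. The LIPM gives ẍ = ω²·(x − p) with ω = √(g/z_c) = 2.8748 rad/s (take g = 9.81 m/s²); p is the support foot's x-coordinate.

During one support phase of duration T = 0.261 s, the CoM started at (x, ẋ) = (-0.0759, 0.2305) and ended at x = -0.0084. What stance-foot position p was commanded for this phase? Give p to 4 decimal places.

p = -0.0811

ωT = 2.8748·0.261 = 0.750323; cosh(ωT) = 1.294949, sinh(ωT) = 0.822735
x(T) = p + (x₀−p)·cosh(ωT) + (ẋ₀/ω)·sinh(ωT) ⇒ p·(1 − cosh) = x(T) − x₀·cosh − (ẋ₀/ω)·sinh
numerator   = -0.0084 − (-0.0759)·1.294949 − (0.2305/2.8748)·0.822735 = 0.023920
denominator = 1 − 1.294949 = -0.294949
p = 0.023920 / -0.294949 = -0.0811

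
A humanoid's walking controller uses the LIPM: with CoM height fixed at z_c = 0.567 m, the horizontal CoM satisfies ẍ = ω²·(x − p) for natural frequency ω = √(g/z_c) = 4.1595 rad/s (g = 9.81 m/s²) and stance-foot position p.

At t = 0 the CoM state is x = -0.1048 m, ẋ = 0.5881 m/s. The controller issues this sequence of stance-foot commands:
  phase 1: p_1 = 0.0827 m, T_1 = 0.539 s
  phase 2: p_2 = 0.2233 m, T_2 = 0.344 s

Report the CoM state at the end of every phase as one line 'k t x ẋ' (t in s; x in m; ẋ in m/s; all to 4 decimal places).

phase 1: p=0.0827, T=0.539, ωT=2.241971, cosh=4.759054, sinh=4.652805; start (x,ẋ)=(-0.104800, 0.588100) → end (x,ẋ)=(-0.151776, -0.829952)
phase 2: p=0.2233, T=0.344, ωT=1.430868, cosh=2.210715, sinh=1.971613; start (x,ẋ)=(-0.151776, -0.829952) → end (x,ẋ)=(-0.999284, -4.910754)

1 0.5390 -0.1518 -0.8300
2 0.8830 -0.9993 -4.9108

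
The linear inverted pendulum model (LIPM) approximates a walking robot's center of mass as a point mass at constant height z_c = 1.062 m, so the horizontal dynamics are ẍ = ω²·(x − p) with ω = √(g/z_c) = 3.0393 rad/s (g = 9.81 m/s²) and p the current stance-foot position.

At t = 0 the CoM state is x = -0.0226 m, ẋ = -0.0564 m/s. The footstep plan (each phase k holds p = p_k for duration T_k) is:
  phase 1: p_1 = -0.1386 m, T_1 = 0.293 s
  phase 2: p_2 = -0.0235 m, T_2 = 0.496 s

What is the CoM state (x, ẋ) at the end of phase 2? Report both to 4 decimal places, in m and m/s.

x = 0.2460, ẋ = 0.8594

phase 1: p=-0.1386, T=0.293, ωT=0.890515, cosh=1.423414, sinh=1.012970; start (x,ẋ)=(-0.022600, -0.056400) → end (x,ẋ)=(0.007718, 0.276851)
phase 2: p=-0.0235, T=0.496, ωT=1.507493, cosh=2.368430, sinh=2.146966; start (x,ẋ)=(0.007718, 0.276851) → end (x,ẋ)=(0.246007, 0.859411)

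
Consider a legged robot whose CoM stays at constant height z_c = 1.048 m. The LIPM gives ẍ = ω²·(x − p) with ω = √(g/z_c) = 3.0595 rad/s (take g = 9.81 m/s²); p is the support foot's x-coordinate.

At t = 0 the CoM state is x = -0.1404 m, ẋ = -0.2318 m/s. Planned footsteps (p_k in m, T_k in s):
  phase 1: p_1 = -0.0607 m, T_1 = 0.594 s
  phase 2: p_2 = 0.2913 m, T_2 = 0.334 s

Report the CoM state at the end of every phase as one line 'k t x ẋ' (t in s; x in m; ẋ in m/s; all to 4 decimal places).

phase 1: p=-0.0607, T=0.594, ωT=1.817343, cosh=3.158969, sinh=2.996512; start (x,ẋ)=(-0.140400, -0.231800) → end (x,ẋ)=(-0.539498, -1.462925)
phase 2: p=0.2913, T=0.334, ωT=1.021873, cosh=1.569157, sinh=1.209237; start (x,ẋ)=(-0.539498, -1.462925) → end (x,ẋ)=(-1.590558, -5.369228)

1 0.5940 -0.5395 -1.4629
2 0.9280 -1.5906 -5.3692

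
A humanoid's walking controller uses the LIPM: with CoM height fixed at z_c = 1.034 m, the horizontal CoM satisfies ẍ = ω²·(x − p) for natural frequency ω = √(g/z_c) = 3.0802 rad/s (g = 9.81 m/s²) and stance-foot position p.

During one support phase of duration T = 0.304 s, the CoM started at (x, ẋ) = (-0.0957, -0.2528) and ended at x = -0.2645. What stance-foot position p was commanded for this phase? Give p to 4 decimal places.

ωT = 3.0802·0.304 = 0.936381; cosh(ωT) = 1.471389, sinh(ωT) = 1.079344
x(T) = p + (x₀−p)·cosh(ωT) + (ẋ₀/ω)·sinh(ωT) ⇒ p·(1 − cosh) = x(T) − x₀·cosh − (ẋ₀/ω)·sinh
numerator   = -0.2645 − (-0.0957)·1.471389 − (-0.2528/3.0802)·1.079344 = -0.035104
denominator = 1 − 1.471389 = -0.471389
p = -0.035104 / -0.471389 = 0.0745

p = 0.0745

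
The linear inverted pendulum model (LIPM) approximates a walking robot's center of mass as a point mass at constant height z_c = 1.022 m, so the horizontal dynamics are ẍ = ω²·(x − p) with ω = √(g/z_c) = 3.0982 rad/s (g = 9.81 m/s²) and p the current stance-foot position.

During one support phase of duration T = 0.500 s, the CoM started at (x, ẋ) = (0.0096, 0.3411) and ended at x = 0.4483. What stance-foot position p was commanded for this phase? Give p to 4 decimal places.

ωT = 3.0982·0.500 = 1.549100; cosh(ωT) = 2.459835, sinh(ωT) = 2.247396
x(T) = p + (x₀−p)·cosh(ωT) + (ẋ₀/ω)·sinh(ωT) ⇒ p·(1 − cosh) = x(T) − x₀·cosh − (ẋ₀/ω)·sinh
numerator   = 0.4483 − (0.0096)·2.459835 − (0.3411/3.0982)·2.247396 = 0.177256
denominator = 1 − 2.459835 = -1.459835
p = 0.177256 / -1.459835 = -0.1214

p = -0.1214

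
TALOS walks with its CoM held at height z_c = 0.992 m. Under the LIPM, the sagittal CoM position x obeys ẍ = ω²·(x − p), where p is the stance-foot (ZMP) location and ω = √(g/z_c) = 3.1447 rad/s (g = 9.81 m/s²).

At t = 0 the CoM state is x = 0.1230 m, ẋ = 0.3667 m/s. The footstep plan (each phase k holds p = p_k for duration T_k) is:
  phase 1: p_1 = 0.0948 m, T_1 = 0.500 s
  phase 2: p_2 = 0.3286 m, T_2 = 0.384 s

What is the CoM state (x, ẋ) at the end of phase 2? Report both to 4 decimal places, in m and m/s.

x = 1.0668, ẋ = 2.5586

phase 1: p=0.0948, T=0.500, ωT=1.572350, cosh=2.512757, sinh=2.305200; start (x,ẋ)=(0.123000, 0.366700) → end (x,ẋ)=(0.434467, 1.125854)
phase 2: p=0.3286, T=0.384, ωT=1.207565, cosh=1.822126, sinh=1.523202; start (x,ẋ)=(0.434467, 1.125854) → end (x,ẋ)=(1.066834, 2.558551)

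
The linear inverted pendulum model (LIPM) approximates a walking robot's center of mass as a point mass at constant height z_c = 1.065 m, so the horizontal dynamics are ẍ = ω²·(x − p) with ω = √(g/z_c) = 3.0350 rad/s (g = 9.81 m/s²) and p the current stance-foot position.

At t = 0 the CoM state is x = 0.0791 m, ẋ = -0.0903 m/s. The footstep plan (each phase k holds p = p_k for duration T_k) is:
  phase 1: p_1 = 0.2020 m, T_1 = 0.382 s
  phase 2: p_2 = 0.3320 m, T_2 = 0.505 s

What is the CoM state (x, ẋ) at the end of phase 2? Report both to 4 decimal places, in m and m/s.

x = -1.1129, ẋ = -4.2809

phase 1: p=0.2020, T=0.382, ωT=1.159370, cosh=1.750804, sinh=1.437120; start (x,ẋ)=(0.079100, -0.090300) → end (x,ẋ)=(-0.055932, -0.694146)
phase 2: p=0.3320, T=0.505, ωT=1.532675, cosh=2.423252, sinh=2.207295; start (x,ẋ)=(-0.055932, -0.694146) → end (x,ẋ)=(-1.112896, -4.280902)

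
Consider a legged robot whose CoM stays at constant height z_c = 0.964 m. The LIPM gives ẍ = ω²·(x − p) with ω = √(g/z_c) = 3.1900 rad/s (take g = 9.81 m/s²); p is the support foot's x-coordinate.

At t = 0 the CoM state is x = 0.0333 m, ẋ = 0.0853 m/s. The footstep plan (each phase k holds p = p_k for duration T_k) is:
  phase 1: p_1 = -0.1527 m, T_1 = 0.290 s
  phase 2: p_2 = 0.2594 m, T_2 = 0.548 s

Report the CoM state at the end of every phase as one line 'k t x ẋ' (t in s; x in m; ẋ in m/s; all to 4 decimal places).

phase 1: p=-0.1527, T=0.290, ωT=0.925100, cosh=1.459306, sinh=1.062814; start (x,ẋ)=(0.033300, 0.085300) → end (x,ẋ)=(0.147150, 0.755089)
phase 2: p=0.2594, T=0.548, ωT=1.748120, cosh=2.958948, sinh=2.784847; start (x,ẋ)=(0.147150, 0.755089) → end (x,ẋ)=(0.586447, 1.237082)

1 0.2900 0.1472 0.7551
2 0.8380 0.5864 1.2371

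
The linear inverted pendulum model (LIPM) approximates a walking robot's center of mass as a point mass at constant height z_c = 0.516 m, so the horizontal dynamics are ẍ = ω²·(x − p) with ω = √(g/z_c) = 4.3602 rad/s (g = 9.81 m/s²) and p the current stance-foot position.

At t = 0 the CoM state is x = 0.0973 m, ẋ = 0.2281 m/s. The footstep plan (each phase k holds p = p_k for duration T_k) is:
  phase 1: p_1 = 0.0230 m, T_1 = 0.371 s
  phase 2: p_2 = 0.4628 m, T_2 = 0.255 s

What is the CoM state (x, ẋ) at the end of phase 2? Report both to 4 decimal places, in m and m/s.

phase 1: p=0.0230, T=0.371, ωT=1.617634, cosh=2.619759, sinh=2.421391; start (x,ẋ)=(0.097300, 0.228100) → end (x,ẋ)=(0.344321, 1.382008)
phase 2: p=0.4628, T=0.255, ωT=1.111851, cosh=1.684465, sinh=1.355515; start (x,ẋ)=(0.344321, 1.382008) → end (x,ẋ)=(0.692870, 1.627695)

x = 0.6929, ẋ = 1.6277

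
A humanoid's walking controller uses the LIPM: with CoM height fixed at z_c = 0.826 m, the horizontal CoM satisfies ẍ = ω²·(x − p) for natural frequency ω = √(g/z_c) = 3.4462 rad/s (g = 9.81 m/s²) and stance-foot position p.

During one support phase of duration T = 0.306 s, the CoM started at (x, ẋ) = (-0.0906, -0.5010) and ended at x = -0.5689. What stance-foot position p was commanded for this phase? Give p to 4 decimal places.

p = 0.3933

ωT = 3.4462·0.306 = 1.054537; cosh(ωT) = 1.609500, sinh(ωT) = 1.261146
x(T) = p + (x₀−p)·cosh(ωT) + (ẋ₀/ω)·sinh(ωT) ⇒ p·(1 − cosh) = x(T) − x₀·cosh − (ẋ₀/ω)·sinh
numerator   = -0.5689 − (-0.0906)·1.609500 − (-0.5010/3.4462)·1.261146 = -0.239737
denominator = 1 − 1.609500 = -0.609500
p = -0.239737 / -0.609500 = 0.3933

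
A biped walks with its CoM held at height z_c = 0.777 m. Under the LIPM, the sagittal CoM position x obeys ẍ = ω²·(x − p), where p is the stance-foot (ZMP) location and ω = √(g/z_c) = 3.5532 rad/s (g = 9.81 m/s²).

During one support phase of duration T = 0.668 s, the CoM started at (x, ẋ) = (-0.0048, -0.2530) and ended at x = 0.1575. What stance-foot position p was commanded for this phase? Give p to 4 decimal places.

ωT = 3.5532·0.668 = 2.373538; cosh(ωT) = 5.414227, sinh(ωT) = 5.321076
x(T) = p + (x₀−p)·cosh(ωT) + (ẋ₀/ω)·sinh(ωT) ⇒ p·(1 − cosh) = x(T) − x₀·cosh − (ẋ₀/ω)·sinh
numerator   = 0.1575 − (-0.0048)·5.414227 − (-0.2530/3.5532)·5.321076 = 0.562367
denominator = 1 − 5.414227 = -4.414227
p = 0.562367 / -4.414227 = -0.1274

p = -0.1274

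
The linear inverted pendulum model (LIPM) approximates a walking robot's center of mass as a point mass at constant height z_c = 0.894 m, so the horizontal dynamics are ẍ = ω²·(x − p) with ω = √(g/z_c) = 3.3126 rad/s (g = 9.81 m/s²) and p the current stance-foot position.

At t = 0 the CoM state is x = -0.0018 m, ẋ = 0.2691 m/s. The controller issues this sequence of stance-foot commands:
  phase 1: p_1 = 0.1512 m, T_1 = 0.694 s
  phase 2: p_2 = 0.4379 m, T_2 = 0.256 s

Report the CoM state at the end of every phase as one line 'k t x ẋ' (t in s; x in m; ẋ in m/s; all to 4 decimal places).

1 0.6940 -0.2181 -1.1454
2 0.9500 -0.7981 -3.6542

phase 1: p=0.1512, T=0.694, ωT=2.298944, cosh=5.032012, sinh=4.931647; start (x,ẋ)=(-0.001800, 0.269100) → end (x,ẋ)=(-0.218074, -1.145382)
phase 2: p=0.4379, T=0.256, ωT=0.848026, cosh=1.381646, sinh=0.953386; start (x,ẋ)=(-0.218074, -1.145382) → end (x,ẋ)=(-0.798072, -3.654200)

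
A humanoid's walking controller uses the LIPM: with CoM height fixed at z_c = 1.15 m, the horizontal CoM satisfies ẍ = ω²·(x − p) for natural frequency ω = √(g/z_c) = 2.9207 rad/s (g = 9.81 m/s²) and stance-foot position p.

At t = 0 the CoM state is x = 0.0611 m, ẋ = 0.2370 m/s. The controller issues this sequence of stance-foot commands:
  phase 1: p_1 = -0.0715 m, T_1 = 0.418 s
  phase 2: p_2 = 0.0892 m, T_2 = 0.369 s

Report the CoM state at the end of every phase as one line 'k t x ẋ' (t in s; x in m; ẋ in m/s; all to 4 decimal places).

1 0.4180 0.2984 1.0360
2 0.7870 0.8928 2.4918

phase 1: p=-0.0715, T=0.418, ωT=1.220853, cosh=1.842528, sinh=1.547549; start (x,ẋ)=(0.061100, 0.237000) → end (x,ẋ)=(0.298395, 1.036021)
phase 2: p=0.0892, T=0.369, ωT=1.077738, cosh=1.639196, sinh=1.298831; start (x,ẋ)=(0.298395, 1.036021) → end (x,ẋ)=(0.892829, 2.491822)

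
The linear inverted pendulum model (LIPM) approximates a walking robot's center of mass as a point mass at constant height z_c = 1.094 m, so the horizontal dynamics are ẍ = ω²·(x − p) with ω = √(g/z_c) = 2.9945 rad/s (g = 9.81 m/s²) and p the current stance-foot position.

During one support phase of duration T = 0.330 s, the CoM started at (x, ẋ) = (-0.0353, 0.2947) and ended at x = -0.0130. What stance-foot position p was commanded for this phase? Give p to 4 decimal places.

ωT = 2.9945·0.330 = 0.988185; cosh(ωT) = 1.529303, sinh(ωT) = 1.157051
x(T) = p + (x₀−p)·cosh(ωT) + (ẋ₀/ω)·sinh(ωT) ⇒ p·(1 − cosh) = x(T) − x₀·cosh − (ẋ₀/ω)·sinh
numerator   = -0.0130 − (-0.0353)·1.529303 − (0.2947/2.9945)·1.157051 = -0.072885
denominator = 1 − 1.529303 = -0.529303
p = -0.072885 / -0.529303 = 0.1377

p = 0.1377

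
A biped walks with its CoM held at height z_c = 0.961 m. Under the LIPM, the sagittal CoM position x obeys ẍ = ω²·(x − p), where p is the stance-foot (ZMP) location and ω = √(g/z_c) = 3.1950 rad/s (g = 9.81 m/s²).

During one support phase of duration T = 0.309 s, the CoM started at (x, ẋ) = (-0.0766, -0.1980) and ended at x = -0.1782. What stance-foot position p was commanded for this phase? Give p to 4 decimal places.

ωT = 3.1950·0.309 = 0.987255; cosh(ωT) = 1.528228, sinh(ωT) = 1.155630
x(T) = p + (x₀−p)·cosh(ωT) + (ẋ₀/ω)·sinh(ωT) ⇒ p·(1 − cosh) = x(T) − x₀·cosh − (ẋ₀/ω)·sinh
numerator   = -0.1782 − (-0.0766)·1.528228 − (-0.1980/3.1950)·1.155630 = 0.010479
denominator = 1 − 1.528228 = -0.528228
p = 0.010479 / -0.528228 = -0.0198

p = -0.0198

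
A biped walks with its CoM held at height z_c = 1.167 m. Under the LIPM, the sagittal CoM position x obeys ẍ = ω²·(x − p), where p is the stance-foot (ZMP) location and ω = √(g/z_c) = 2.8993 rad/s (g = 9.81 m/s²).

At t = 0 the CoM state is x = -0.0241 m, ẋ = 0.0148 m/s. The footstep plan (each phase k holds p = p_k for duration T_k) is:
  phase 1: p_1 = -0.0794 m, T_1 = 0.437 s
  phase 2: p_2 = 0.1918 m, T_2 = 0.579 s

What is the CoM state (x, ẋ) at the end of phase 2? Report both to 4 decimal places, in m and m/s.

x = 0.0158, ẋ = -0.3713

phase 1: p=-0.0794, T=0.437, ωT=1.266994, cosh=1.915921, sinh=1.634244; start (x,ẋ)=(-0.024100, 0.014800) → end (x,ẋ)=(0.034893, 0.290376)
phase 2: p=0.1918, T=0.579, ωT=1.678695, cosh=2.772587, sinh=2.585970; start (x,ẋ)=(0.034893, 0.290376) → end (x,ẋ)=(0.015756, -0.371320)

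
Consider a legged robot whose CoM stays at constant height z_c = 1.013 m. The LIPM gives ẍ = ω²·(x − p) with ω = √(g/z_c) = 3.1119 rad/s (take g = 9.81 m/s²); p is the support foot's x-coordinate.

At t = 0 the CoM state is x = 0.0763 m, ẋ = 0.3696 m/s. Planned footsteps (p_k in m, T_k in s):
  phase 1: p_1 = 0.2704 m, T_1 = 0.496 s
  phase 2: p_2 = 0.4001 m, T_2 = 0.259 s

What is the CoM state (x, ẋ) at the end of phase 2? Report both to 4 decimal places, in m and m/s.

x = -0.1837, ẋ = -1.5436

phase 1: p=0.2704, T=0.496, ωT=1.543502, cosh=2.447294, sinh=2.233662; start (x,ẋ)=(0.076300, 0.369600) → end (x,ẋ)=(0.060672, -0.444656)
phase 2: p=0.4001, T=0.259, ωT=0.805982, cosh=1.342772, sinh=0.896123; start (x,ẋ)=(0.060672, -0.444656) → end (x,ẋ)=(-0.183720, -1.543616)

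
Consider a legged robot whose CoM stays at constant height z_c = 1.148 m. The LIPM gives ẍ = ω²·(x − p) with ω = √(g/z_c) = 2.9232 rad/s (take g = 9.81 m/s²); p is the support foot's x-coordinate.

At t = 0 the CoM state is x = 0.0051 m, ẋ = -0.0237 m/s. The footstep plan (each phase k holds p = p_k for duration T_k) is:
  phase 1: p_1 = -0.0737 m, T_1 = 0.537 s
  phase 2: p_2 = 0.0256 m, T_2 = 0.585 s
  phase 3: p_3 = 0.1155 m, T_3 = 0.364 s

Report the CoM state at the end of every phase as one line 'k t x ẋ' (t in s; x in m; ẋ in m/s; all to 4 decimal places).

1 0.5370 0.1052 0.4701
2 1.1220 0.6829 1.9644
3 1.4860 1.8934 5.3027

phase 1: p=-0.0737, T=0.537, ωT=1.569758, cosh=2.506791, sinh=2.298696; start (x,ẋ)=(0.005100, -0.023700) → end (x,ẋ)=(0.105198, 0.470089)
phase 2: p=0.0256, T=0.585, ωT=1.710072, cosh=2.855106, sinh=2.674253; start (x,ẋ)=(0.105198, 0.470089) → end (x,ẋ)=(0.682917, 1.964406)
phase 3: p=0.1155, T=0.364, ωT=1.064045, cosh=1.621563, sinh=1.276506; start (x,ẋ)=(0.682917, 1.964406) → end (x,ẋ)=(1.893422, 5.302715)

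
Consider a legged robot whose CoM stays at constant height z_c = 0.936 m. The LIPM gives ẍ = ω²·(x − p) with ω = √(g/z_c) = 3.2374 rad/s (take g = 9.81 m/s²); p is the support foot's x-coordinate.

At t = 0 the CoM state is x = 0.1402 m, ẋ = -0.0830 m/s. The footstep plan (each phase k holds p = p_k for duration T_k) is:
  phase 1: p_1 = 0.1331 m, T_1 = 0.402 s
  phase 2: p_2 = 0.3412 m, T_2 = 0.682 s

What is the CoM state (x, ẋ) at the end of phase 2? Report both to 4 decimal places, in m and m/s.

phase 1: p=0.1331, T=0.402, ωT=1.301435, cosh=1.973353, sinh=1.701212; start (x,ẋ)=(0.140200, -0.083000) → end (x,ẋ)=(0.103495, -0.124685)
phase 2: p=0.3412, T=0.682, ωT=2.207907, cosh=4.603293, sinh=4.493362; start (x,ẋ)=(0.103495, -0.124685) → end (x,ẋ)=(-0.926081, -4.031806)

x = -0.9261, ẋ = -4.0318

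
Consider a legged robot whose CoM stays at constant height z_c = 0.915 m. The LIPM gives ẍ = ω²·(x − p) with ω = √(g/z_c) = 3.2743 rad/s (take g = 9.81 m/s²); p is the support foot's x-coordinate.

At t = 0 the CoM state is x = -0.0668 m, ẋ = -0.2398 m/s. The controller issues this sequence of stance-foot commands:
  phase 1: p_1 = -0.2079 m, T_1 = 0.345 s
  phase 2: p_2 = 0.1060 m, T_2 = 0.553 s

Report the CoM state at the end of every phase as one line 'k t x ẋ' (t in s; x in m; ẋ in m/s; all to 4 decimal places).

1 0.3450 -0.0683 0.2304
2 0.8980 -0.2316 -0.9746

phase 1: p=-0.2079, T=0.345, ωT=1.129633, cosh=1.708837, sinh=1.385685; start (x,ẋ)=(-0.066800, -0.239800) → end (x,ẋ)=(-0.068267, 0.230413)
phase 2: p=0.1060, T=0.553, ωT=1.810688, cosh=3.139097, sinh=2.975555; start (x,ẋ)=(-0.068267, 0.230413) → end (x,ẋ)=(-0.231650, -0.974567)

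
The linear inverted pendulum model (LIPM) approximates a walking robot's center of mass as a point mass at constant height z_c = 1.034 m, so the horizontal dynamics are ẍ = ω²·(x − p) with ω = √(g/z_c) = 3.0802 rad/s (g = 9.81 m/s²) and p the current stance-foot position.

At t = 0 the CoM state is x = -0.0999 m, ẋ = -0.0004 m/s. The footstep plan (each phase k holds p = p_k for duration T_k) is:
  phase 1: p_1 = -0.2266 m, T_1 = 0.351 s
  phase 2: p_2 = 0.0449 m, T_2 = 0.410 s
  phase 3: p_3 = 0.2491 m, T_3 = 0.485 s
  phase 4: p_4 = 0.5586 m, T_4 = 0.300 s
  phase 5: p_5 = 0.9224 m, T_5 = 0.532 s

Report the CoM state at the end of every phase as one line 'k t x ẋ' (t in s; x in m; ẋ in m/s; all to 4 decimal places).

1 0.3510 -0.0185 0.5084
2 0.7610 0.1923 0.6530
3 1.2460 0.5645 1.1573
4 1.5460 0.9659 1.7068
5 2.0780 2.4112 4.8913

phase 1: p=-0.2266, T=0.351, ωT=1.081150, cosh=1.643637, sinh=1.304432; start (x,ẋ)=(-0.099900, -0.000400) → end (x,ẋ)=(-0.018521, 0.508412)
phase 2: p=0.0449, T=0.410, ωT=1.262882, cosh=1.909217, sinh=1.626379; start (x,ẋ)=(-0.018521, 0.508412) → end (x,ẋ)=(0.192263, 0.652958)
phase 3: p=0.2491, T=0.485, ωT=1.493897, cosh=2.339458, sinh=2.114962; start (x,ẋ)=(0.192263, 0.652958) → end (x,ẋ)=(0.564475, 1.157305)
phase 4: p=0.5586, T=0.300, ωT=0.924060, cosh=1.458202, sinh=1.061297; start (x,ẋ)=(0.564475, 1.157305) → end (x,ẋ)=(0.965921, 1.706789)
phase 5: p=0.9224, T=0.532, ωT=1.638666, cosh=2.671269, sinh=2.477030; start (x,ẋ)=(0.965921, 1.706789) → end (x,ẋ)=(2.411219, 4.891348)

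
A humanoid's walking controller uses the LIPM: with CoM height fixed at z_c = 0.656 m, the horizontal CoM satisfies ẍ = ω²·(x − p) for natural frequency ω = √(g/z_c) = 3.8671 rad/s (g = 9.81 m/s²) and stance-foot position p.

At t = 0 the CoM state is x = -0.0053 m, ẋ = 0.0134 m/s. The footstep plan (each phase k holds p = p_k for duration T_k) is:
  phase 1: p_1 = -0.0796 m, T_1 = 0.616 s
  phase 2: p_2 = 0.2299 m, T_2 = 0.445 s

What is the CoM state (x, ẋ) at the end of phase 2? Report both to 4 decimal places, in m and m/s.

phase 1: p=-0.0796, T=0.616, ωT=2.382134, cosh=5.460167, sinh=5.367814; start (x,ẋ)=(-0.005300, 0.013400) → end (x,ẋ)=(0.344691, 1.615476)
phase 2: p=0.2299, T=0.445, ωT=1.720860, cosh=2.884121, sinh=2.705209; start (x,ẋ)=(0.344691, 1.615476) → end (x,ẋ)=(1.691068, 5.860090)

x = 1.6911, ẋ = 5.8601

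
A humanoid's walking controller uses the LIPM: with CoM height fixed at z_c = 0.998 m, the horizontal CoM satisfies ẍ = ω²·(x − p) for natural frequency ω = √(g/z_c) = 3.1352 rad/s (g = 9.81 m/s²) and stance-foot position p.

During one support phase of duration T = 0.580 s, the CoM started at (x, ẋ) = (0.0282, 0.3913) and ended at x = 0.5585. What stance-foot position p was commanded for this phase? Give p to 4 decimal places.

p = -0.0439

ωT = 3.1352·0.580 = 1.818416; cosh(ωT) = 3.162186, sinh(ωT) = 2.999904
x(T) = p + (x₀−p)·cosh(ωT) + (ẋ₀/ω)·sinh(ωT) ⇒ p·(1 − cosh) = x(T) − x₀·cosh − (ẋ₀/ω)·sinh
numerator   = 0.5585 − (0.0282)·3.162186 − (0.3913/3.1352)·2.999904 = 0.094912
denominator = 1 − 3.162186 = -2.162186
p = 0.094912 / -2.162186 = -0.0439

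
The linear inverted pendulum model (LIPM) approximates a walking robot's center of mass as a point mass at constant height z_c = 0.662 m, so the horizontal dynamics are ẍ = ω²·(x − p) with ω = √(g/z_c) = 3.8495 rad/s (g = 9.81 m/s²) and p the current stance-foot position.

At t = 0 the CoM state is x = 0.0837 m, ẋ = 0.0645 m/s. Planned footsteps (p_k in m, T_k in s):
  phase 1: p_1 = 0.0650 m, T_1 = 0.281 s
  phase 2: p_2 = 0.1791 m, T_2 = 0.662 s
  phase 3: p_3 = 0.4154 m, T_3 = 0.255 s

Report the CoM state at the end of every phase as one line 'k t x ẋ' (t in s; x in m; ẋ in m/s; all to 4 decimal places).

phase 1: p=0.0650, T=0.281, ωT=1.081710, cosh=1.644367, sinh=1.305351; start (x,ẋ)=(0.083700, 0.064500) → end (x,ẋ)=(0.117621, 0.200028)
phase 2: p=0.1791, T=0.662, ωT=2.548369, cosh=6.432221, sinh=6.354012; start (x,ẋ)=(0.117621, 0.200028) → end (x,ẋ)=(0.113824, -0.217128)
phase 3: p=0.4154, T=0.255, ωT=0.981622, cosh=1.521743, sinh=1.147040; start (x,ẋ)=(0.113824, -0.217128) → end (x,ẋ)=(-0.108219, -1.662031)

1 0.2810 0.1176 0.2000
2 0.9430 0.1138 -0.2171
3 1.1980 -0.1082 -1.6620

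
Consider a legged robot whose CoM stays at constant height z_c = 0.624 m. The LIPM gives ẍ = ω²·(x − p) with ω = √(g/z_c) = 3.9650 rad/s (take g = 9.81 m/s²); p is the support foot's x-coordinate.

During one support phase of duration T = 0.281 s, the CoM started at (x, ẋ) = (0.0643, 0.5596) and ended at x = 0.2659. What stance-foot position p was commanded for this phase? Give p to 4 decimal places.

ωT = 3.9650·0.281 = 1.114165; cosh(ωT) = 1.687606, sinh(ωT) = 1.359417
x(T) = p + (x₀−p)·cosh(ωT) + (ẋ₀/ω)·sinh(ωT) ⇒ p·(1 − cosh) = x(T) − x₀·cosh − (ẋ₀/ω)·sinh
numerator   = 0.2659 − (0.0643)·1.687606 − (0.5596/3.9650)·1.359417 = -0.034474
denominator = 1 − 1.687606 = -0.687606
p = -0.034474 / -0.687606 = 0.0501

p = 0.0501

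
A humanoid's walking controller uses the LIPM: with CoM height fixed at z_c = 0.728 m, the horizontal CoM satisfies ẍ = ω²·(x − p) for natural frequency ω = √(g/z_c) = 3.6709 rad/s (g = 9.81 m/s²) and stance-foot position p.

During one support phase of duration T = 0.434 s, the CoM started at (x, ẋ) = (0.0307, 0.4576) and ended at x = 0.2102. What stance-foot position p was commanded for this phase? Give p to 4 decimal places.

ωT = 3.6709·0.434 = 1.593171; cosh(ωT) = 2.561301, sinh(ωT) = 2.358021
x(T) = p + (x₀−p)·cosh(ωT) + (ẋ₀/ω)·sinh(ωT) ⇒ p·(1 − cosh) = x(T) − x₀·cosh − (ẋ₀/ω)·sinh
numerator   = 0.2102 − (0.0307)·2.561301 − (0.4576/3.6709)·2.358021 = -0.162374
denominator = 1 − 2.561301 = -1.561301
p = -0.162374 / -1.561301 = 0.1040

p = 0.1040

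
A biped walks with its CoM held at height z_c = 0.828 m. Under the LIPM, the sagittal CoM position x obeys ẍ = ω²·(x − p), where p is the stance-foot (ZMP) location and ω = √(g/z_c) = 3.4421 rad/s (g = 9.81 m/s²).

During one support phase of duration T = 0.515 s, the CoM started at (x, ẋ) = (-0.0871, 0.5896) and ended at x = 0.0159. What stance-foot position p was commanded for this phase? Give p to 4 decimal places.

ωT = 3.4421·0.515 = 1.772682; cosh(ωT) = 3.028247, sinh(ωT) = 2.858370
x(T) = p + (x₀−p)·cosh(ωT) + (ẋ₀/ω)·sinh(ωT) ⇒ p·(1 − cosh) = x(T) − x₀·cosh − (ẋ₀/ω)·sinh
numerator   = 0.0159 − (-0.0871)·3.028247 − (0.5896/3.4421)·2.858370 = -0.209952
denominator = 1 − 3.028247 = -2.028247
p = -0.209952 / -2.028247 = 0.1035

p = 0.1035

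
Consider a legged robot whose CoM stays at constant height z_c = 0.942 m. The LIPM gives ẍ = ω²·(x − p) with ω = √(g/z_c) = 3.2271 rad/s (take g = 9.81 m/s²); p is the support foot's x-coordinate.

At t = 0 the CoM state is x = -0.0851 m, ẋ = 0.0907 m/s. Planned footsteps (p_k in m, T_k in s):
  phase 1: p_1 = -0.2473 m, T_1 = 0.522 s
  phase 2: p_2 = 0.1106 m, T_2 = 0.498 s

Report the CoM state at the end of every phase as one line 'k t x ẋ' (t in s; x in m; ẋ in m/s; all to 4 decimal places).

phase 1: p=-0.2473, T=0.522, ωT=1.684546, cosh=2.787766, sinh=2.602238; start (x,ẋ)=(-0.085100, 0.090700) → end (x,ẋ)=(0.278014, 1.614954)
phase 2: p=0.1106, T=0.498, ωT=1.607096, cosh=2.594386, sinh=2.393917; start (x,ẋ)=(0.278014, 1.614954) → end (x,ẋ)=(1.742936, 5.483153)

1 0.5220 0.2780 1.6150
2 1.0200 1.7429 5.4832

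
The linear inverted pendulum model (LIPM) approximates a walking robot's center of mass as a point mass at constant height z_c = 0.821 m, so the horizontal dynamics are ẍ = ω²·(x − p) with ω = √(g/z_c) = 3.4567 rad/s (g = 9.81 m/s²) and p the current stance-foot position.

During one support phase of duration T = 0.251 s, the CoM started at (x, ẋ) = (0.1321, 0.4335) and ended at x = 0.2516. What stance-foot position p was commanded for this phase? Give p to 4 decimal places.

ωT = 3.4567·0.251 = 0.867632; cosh(ωT) = 1.400605, sinh(ωT) = 0.980660
x(T) = p + (x₀−p)·cosh(ωT) + (ẋ₀/ω)·sinh(ωT) ⇒ p·(1 − cosh) = x(T) − x₀·cosh − (ẋ₀/ω)·sinh
numerator   = 0.2516 − (0.1321)·1.400605 − (0.4335/3.4567)·0.980660 = -0.056403
denominator = 1 − 1.400605 = -0.400605
p = -0.056403 / -0.400605 = 0.1408

p = 0.1408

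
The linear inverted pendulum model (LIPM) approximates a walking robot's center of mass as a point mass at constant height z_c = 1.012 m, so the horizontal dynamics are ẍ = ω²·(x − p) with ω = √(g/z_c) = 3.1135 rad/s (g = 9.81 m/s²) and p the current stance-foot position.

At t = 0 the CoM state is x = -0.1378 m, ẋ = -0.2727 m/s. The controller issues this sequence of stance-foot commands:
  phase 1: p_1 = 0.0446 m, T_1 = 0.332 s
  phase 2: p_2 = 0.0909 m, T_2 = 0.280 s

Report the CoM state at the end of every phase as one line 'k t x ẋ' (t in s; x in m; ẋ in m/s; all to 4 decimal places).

phase 1: p=0.0446, T=0.332, ωT=1.033682, cosh=1.583547, sinh=1.227852; start (x,ẋ)=(-0.137800, -0.272700) → end (x,ẋ)=(-0.351782, -1.129133)
phase 2: p=0.0909, T=0.280, ωT=0.871780, cosh=1.404685, sinh=0.986478; start (x,ẋ)=(-0.351782, -1.129133) → end (x,ẋ)=(-0.888682, -2.945730)

1 0.3320 -0.3518 -1.1291
2 0.6120 -0.8887 -2.9457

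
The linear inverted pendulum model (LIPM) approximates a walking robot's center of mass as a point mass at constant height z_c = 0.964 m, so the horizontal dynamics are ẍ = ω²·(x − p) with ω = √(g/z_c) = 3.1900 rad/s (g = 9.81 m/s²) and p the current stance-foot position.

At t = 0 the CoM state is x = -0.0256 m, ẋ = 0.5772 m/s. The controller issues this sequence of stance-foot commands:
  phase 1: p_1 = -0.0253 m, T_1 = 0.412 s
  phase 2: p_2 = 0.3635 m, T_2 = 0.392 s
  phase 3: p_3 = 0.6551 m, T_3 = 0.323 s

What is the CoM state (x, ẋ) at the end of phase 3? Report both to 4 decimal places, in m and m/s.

x = 1.5595, ẋ = 3.3595

phase 1: p=-0.0253, T=0.412, ωT=1.314280, cosh=1.995369, sinh=1.726701; start (x,ẋ)=(-0.025600, 0.577200) → end (x,ẋ)=(0.286531, 1.150074)
phase 2: p=0.3635, T=0.392, ωT=1.250480, cosh=1.889193, sinh=1.602826; start (x,ẋ)=(0.286531, 1.150074) → end (x,ẋ)=(0.795950, 1.779171)
phase 3: p=0.6551, T=0.323, ωT=1.030370, cosh=1.579489, sinh=1.222614; start (x,ẋ)=(0.795950, 1.779171) → end (x,ẋ)=(1.559465, 3.359516)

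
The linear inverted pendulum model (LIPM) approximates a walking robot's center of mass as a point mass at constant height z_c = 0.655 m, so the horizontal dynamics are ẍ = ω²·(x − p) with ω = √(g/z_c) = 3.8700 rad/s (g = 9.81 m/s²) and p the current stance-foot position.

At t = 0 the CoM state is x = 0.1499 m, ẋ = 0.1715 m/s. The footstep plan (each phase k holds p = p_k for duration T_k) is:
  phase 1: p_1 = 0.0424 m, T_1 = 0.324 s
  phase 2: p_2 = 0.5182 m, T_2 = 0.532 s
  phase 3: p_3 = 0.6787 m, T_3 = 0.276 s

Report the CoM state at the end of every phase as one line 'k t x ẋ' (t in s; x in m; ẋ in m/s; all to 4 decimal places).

phase 1: p=0.0424, T=0.324, ωT=1.253880, cosh=1.894654, sinh=1.609258; start (x,ẋ)=(0.149900, 0.171500) → end (x,ẋ)=(0.317390, 0.994425)
phase 2: p=0.5182, T=0.532, ωT=2.058840, cosh=3.982238, sinh=3.854636; start (x,ẋ)=(0.317390, 0.994425) → end (x,ẋ)=(0.709003, 0.964463)
phase 3: p=0.6787, T=0.276, ωT=1.068120, cosh=1.626779, sinh=1.283125; start (x,ẋ)=(0.709003, 0.964463) → end (x,ẋ)=(1.047771, 1.719446)

1 0.3240 0.3174 0.9944
2 0.8560 0.7090 0.9645
3 1.1320 1.0478 1.7194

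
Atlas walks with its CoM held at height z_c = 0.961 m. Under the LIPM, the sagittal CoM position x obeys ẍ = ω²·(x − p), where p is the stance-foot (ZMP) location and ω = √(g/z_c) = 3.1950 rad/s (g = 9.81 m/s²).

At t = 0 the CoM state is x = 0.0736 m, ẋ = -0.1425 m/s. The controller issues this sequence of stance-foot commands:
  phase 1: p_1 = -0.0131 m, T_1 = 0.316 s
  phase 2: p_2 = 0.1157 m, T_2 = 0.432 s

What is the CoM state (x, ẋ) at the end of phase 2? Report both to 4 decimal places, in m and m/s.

phase 1: p=-0.0131, T=0.316, ωT=1.009620, cosh=1.554458, sinh=1.190100; start (x,ẋ)=(0.073600, -0.142500) → end (x,ẋ)=(0.068592, 0.108155)
phase 2: p=0.1157, T=0.432, ωT=1.380240, cosh=2.113687, sinh=1.862169; start (x,ẋ)=(0.068592, 0.108155) → end (x,ẋ)=(0.079165, -0.051669)

x = 0.0792, ẋ = -0.0517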